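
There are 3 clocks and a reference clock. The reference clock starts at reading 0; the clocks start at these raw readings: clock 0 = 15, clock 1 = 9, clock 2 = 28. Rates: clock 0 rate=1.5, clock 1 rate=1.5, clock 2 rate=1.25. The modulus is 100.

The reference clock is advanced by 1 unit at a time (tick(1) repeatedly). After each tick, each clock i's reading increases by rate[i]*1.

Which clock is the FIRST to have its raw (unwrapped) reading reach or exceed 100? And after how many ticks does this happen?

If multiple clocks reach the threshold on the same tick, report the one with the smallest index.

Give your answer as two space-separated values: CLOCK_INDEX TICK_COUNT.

Answer: 0 57

Derivation:
clock 0: start=15, rate=1.5, needs 100-15 = 85; ticks = ceil(85/1.5) = ceil(56.6667) = 57; reading at tick 57 = 15 + 1.5*57 = 100.5000
clock 1: start=9, rate=1.5, needs 100-9 = 91; ticks = ceil(91/1.5) = ceil(60.6667) = 61; reading at tick 61 = 9 + 1.5*61 = 100.5000
clock 2: start=28, rate=1.25, needs 100-28 = 72; ticks = ceil(72/1.25) = ceil(57.6000) = 58; reading at tick 58 = 28 + 1.25*58 = 100.5000
Minimum tick count = 57; winners = [0]; smallest index = 0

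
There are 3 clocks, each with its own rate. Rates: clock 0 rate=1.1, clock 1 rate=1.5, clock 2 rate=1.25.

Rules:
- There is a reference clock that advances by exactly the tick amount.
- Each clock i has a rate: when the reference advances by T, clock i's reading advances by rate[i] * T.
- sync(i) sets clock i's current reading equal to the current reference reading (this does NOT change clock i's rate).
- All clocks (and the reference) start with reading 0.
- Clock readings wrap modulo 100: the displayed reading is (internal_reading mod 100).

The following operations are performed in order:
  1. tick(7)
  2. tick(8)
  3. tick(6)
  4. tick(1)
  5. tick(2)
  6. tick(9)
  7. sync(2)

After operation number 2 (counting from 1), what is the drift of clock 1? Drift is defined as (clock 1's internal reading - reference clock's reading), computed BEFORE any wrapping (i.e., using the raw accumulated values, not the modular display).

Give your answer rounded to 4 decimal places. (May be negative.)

After op 1 tick(7): ref=7.0000 raw=[7.7000 10.5000 8.7500]
After op 2 tick(8): ref=15.0000 raw=[16.5000 22.5000 18.7500]
Drift of clock 1 after op 2: 22.5000 - 15.0000 = 7.5000

Answer: 7.5000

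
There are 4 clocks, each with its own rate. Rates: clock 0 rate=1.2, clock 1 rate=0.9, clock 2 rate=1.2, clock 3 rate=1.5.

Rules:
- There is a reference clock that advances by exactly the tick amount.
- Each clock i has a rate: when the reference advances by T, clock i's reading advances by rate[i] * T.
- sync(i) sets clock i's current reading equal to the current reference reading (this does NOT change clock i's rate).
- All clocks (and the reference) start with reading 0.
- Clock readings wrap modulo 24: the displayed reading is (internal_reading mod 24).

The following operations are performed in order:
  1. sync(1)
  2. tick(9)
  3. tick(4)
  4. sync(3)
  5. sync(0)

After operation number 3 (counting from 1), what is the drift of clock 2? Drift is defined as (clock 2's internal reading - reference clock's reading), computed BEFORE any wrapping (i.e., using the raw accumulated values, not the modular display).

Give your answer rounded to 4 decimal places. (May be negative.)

After op 1 sync(1): ref=0.0000 raw=[0.0000 0.0000 0.0000 0.0000]
After op 2 tick(9): ref=9.0000 raw=[10.8000 8.1000 10.8000 13.5000]
After op 3 tick(4): ref=13.0000 raw=[15.6000 11.7000 15.6000 19.5000]
Drift of clock 2 after op 3: 15.6000 - 13.0000 = 2.6000

Answer: 2.6000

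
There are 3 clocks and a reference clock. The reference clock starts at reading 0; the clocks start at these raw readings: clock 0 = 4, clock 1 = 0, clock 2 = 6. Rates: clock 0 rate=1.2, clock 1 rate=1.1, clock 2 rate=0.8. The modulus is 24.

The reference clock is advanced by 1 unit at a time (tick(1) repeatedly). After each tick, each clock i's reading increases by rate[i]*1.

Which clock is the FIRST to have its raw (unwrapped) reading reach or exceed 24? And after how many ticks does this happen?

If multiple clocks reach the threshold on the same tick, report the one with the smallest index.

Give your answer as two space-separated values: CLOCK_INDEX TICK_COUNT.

clock 0: start=4, rate=1.2, needs 24-4 = 20; ticks = ceil(20/1.2) = ceil(16.6667) = 17; reading at tick 17 = 4 + 1.2*17 = 24.4000
clock 1: start=0, rate=1.1, needs 24-0 = 24; ticks = ceil(24/1.1) = ceil(21.8182) = 22; reading at tick 22 = 0 + 1.1*22 = 24.2000
clock 2: start=6, rate=0.8, needs 24-6 = 18; ticks = ceil(18/0.8) = ceil(22.5000) = 23; reading at tick 23 = 6 + 0.8*23 = 24.4000
Minimum tick count = 17; winners = [0]; smallest index = 0

Answer: 0 17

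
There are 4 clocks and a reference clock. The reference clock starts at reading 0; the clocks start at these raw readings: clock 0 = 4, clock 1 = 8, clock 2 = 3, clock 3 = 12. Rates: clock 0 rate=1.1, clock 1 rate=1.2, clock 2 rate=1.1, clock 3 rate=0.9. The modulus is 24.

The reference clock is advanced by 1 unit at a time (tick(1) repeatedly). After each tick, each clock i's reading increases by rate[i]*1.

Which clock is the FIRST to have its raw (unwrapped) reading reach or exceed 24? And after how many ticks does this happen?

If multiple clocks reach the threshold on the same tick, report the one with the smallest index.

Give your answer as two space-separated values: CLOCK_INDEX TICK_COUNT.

clock 0: start=4, rate=1.1, needs 24-4 = 20; ticks = ceil(20/1.1) = ceil(18.1818) = 19; reading at tick 19 = 4 + 1.1*19 = 24.9000
clock 1: start=8, rate=1.2, needs 24-8 = 16; ticks = ceil(16/1.2) = ceil(13.3333) = 14; reading at tick 14 = 8 + 1.2*14 = 24.8000
clock 2: start=3, rate=1.1, needs 24-3 = 21; ticks = ceil(21/1.1) = ceil(19.0909) = 20; reading at tick 20 = 3 + 1.1*20 = 25.0000
clock 3: start=12, rate=0.9, needs 24-12 = 12; ticks = ceil(12/0.9) = ceil(13.3333) = 14; reading at tick 14 = 12 + 0.9*14 = 24.6000
Minimum tick count = 14; winners = [1, 3]; smallest index = 1

Answer: 1 14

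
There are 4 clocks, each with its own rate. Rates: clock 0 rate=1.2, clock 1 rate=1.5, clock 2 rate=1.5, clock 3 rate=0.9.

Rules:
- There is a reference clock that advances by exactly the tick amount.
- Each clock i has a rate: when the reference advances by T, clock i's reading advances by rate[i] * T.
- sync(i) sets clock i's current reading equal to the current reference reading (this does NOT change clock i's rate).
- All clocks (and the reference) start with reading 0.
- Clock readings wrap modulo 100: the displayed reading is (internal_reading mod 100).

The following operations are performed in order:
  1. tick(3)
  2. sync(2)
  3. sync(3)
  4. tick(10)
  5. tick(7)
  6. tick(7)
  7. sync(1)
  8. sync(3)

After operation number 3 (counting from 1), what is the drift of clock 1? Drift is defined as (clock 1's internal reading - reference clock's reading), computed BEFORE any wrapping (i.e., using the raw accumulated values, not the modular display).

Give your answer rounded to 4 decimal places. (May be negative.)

After op 1 tick(3): ref=3.0000 raw=[3.6000 4.5000 4.5000 2.7000]
After op 2 sync(2): ref=3.0000 raw=[3.6000 4.5000 3.0000 2.7000]
After op 3 sync(3): ref=3.0000 raw=[3.6000 4.5000 3.0000 3.0000]
Drift of clock 1 after op 3: 4.5000 - 3.0000 = 1.5000

Answer: 1.5000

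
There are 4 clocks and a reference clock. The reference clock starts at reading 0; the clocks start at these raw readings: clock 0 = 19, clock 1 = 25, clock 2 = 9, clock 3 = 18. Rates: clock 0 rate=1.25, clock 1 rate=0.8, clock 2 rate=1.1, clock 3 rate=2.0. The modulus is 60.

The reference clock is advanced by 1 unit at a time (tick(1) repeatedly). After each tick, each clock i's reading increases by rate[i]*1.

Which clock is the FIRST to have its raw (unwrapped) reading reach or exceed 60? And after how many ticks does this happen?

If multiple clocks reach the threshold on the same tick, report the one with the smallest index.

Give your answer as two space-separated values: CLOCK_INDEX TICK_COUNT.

clock 0: start=19, rate=1.25, needs 60-19 = 41; ticks = ceil(41/1.25) = ceil(32.8000) = 33; reading at tick 33 = 19 + 1.25*33 = 60.2500
clock 1: start=25, rate=0.8, needs 60-25 = 35; ticks = ceil(35/0.8) = ceil(43.7500) = 44; reading at tick 44 = 25 + 0.8*44 = 60.2000
clock 2: start=9, rate=1.1, needs 60-9 = 51; ticks = ceil(51/1.1) = ceil(46.3636) = 47; reading at tick 47 = 9 + 1.1*47 = 60.7000
clock 3: start=18, rate=2.0, needs 60-18 = 42; ticks = ceil(42/2.0) = ceil(21.0000) = 21; reading at tick 21 = 18 + 2.0*21 = 60.0000
Minimum tick count = 21; winners = [3]; smallest index = 3

Answer: 3 21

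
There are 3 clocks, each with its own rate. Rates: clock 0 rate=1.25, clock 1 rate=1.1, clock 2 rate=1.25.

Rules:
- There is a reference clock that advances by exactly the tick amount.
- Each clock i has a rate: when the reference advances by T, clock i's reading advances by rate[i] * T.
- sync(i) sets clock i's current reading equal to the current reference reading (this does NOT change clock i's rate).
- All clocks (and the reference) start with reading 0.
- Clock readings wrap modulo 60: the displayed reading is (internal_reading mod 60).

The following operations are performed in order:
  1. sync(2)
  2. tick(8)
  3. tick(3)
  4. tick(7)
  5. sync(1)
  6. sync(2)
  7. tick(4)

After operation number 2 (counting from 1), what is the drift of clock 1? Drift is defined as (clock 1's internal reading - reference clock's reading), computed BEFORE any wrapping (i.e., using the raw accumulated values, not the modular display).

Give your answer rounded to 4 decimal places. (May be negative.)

After op 1 sync(2): ref=0.0000 raw=[0.0000 0.0000 0.0000]
After op 2 tick(8): ref=8.0000 raw=[10.0000 8.8000 10.0000]
Drift of clock 1 after op 2: 8.8000 - 8.0000 = 0.8000

Answer: 0.8000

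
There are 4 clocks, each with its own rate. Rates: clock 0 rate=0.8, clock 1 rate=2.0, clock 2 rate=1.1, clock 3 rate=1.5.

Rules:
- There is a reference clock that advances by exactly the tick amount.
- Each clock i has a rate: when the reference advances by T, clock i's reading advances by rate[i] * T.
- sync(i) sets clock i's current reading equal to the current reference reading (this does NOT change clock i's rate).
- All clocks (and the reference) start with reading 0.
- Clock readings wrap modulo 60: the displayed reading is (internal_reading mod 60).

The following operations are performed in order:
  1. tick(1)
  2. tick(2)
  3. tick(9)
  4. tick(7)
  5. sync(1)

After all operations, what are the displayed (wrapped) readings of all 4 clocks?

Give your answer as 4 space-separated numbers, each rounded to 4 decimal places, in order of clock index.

After op 1 tick(1): ref=1.0000 raw=[0.8000 2.0000 1.1000 1.5000]
After op 2 tick(2): ref=3.0000 raw=[2.4000 6.0000 3.3000 4.5000]
After op 3 tick(9): ref=12.0000 raw=[9.6000 24.0000 13.2000 18.0000]
After op 4 tick(7): ref=19.0000 raw=[15.2000 38.0000 20.9000 28.5000]
After op 5 sync(1): ref=19.0000 raw=[15.2000 19.0000 20.9000 28.5000]
Wrap final raw readings (mod 60): 15.2000 mod 60 = 15.2000; 19.0000 mod 60 = 19.0000; 20.9000 mod 60 = 20.9000; 28.5000 mod 60 = 28.5000

Answer: 15.2000 19.0000 20.9000 28.5000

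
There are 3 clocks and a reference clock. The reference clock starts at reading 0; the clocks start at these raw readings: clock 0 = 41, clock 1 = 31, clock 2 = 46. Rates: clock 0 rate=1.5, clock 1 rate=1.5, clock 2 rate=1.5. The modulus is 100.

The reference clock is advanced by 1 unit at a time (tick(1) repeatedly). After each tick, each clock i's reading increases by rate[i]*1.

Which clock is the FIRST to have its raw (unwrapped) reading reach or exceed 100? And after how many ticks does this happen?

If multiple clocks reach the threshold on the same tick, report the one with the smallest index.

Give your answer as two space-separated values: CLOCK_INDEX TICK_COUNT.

Answer: 2 36

Derivation:
clock 0: start=41, rate=1.5, needs 100-41 = 59; ticks = ceil(59/1.5) = ceil(39.3333) = 40; reading at tick 40 = 41 + 1.5*40 = 101.0000
clock 1: start=31, rate=1.5, needs 100-31 = 69; ticks = ceil(69/1.5) = ceil(46.0000) = 46; reading at tick 46 = 31 + 1.5*46 = 100.0000
clock 2: start=46, rate=1.5, needs 100-46 = 54; ticks = ceil(54/1.5) = ceil(36.0000) = 36; reading at tick 36 = 46 + 1.5*36 = 100.0000
Minimum tick count = 36; winners = [2]; smallest index = 2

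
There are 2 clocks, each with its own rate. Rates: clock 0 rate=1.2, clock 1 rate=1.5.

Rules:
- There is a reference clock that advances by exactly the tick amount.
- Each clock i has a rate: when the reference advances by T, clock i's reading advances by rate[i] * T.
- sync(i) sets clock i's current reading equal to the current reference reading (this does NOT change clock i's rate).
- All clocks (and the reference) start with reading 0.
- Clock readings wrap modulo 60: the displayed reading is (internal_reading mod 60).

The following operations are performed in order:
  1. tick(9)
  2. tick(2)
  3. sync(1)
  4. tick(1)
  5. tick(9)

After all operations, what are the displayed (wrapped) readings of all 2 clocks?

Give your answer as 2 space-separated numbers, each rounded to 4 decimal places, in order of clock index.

Answer: 25.2000 26.0000

Derivation:
After op 1 tick(9): ref=9.0000 raw=[10.8000 13.5000]
After op 2 tick(2): ref=11.0000 raw=[13.2000 16.5000]
After op 3 sync(1): ref=11.0000 raw=[13.2000 11.0000]
After op 4 tick(1): ref=12.0000 raw=[14.4000 12.5000]
After op 5 tick(9): ref=21.0000 raw=[25.2000 26.0000]
Wrap final raw readings (mod 60): 25.2000 mod 60 = 25.2000; 26.0000 mod 60 = 26.0000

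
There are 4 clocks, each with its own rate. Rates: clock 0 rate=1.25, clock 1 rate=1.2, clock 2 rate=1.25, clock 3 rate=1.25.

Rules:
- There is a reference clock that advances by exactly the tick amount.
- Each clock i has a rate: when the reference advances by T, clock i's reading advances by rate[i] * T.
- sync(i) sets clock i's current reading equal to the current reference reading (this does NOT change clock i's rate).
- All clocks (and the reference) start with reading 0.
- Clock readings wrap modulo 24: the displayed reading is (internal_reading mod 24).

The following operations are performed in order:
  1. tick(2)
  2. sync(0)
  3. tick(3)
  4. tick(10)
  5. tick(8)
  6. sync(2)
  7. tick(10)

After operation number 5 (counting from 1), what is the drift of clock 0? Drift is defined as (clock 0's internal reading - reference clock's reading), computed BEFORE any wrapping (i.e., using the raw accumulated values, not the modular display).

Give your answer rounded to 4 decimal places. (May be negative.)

After op 1 tick(2): ref=2.0000 raw=[2.5000 2.4000 2.5000 2.5000]
After op 2 sync(0): ref=2.0000 raw=[2.0000 2.4000 2.5000 2.5000]
After op 3 tick(3): ref=5.0000 raw=[5.7500 6.0000 6.2500 6.2500]
After op 4 tick(10): ref=15.0000 raw=[18.2500 18.0000 18.7500 18.7500]
After op 5 tick(8): ref=23.0000 raw=[28.2500 27.6000 28.7500 28.7500]
Drift of clock 0 after op 5: 28.2500 - 23.0000 = 5.2500

Answer: 5.2500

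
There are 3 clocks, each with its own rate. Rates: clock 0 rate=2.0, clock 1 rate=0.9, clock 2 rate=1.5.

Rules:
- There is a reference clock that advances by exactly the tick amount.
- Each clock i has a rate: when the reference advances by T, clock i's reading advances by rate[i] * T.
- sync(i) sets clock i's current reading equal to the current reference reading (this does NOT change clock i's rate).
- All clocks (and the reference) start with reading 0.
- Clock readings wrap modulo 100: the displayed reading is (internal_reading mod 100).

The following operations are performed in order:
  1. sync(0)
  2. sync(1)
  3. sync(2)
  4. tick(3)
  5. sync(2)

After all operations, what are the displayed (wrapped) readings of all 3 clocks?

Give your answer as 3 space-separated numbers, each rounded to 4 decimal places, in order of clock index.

After op 1 sync(0): ref=0.0000 raw=[0.0000 0.0000 0.0000]
After op 2 sync(1): ref=0.0000 raw=[0.0000 0.0000 0.0000]
After op 3 sync(2): ref=0.0000 raw=[0.0000 0.0000 0.0000]
After op 4 tick(3): ref=3.0000 raw=[6.0000 2.7000 4.5000]
After op 5 sync(2): ref=3.0000 raw=[6.0000 2.7000 3.0000]
Wrap final raw readings (mod 100): 6.0000 mod 100 = 6.0000; 2.7000 mod 100 = 2.7000; 3.0000 mod 100 = 3.0000

Answer: 6.0000 2.7000 3.0000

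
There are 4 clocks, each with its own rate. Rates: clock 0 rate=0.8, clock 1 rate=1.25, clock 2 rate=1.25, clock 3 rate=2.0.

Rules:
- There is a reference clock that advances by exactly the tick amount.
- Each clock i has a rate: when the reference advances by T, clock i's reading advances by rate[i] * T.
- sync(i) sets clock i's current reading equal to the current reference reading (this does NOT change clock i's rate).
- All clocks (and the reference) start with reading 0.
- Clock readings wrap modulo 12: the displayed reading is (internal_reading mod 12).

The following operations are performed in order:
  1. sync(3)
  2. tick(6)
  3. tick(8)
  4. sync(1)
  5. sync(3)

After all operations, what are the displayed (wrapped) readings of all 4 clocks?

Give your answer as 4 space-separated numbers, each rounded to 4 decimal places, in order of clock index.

Answer: 11.2000 2.0000 5.5000 2.0000

Derivation:
After op 1 sync(3): ref=0.0000 raw=[0.0000 0.0000 0.0000 0.0000]
After op 2 tick(6): ref=6.0000 raw=[4.8000 7.5000 7.5000 12.0000]
After op 3 tick(8): ref=14.0000 raw=[11.2000 17.5000 17.5000 28.0000]
After op 4 sync(1): ref=14.0000 raw=[11.2000 14.0000 17.5000 28.0000]
After op 5 sync(3): ref=14.0000 raw=[11.2000 14.0000 17.5000 14.0000]
Wrap final raw readings (mod 12): 11.2000 mod 12 = 11.2000; 14.0000 mod 12 = 2.0000; 17.5000 mod 12 = 5.5000; 14.0000 mod 12 = 2.0000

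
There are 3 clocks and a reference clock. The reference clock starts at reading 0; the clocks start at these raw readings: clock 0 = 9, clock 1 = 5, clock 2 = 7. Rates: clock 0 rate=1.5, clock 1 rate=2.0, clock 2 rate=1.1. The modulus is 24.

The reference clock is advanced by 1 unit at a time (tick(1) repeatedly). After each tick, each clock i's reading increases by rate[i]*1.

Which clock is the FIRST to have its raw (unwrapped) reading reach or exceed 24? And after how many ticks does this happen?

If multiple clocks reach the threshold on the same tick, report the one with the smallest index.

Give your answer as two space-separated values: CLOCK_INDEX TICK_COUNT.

Answer: 0 10

Derivation:
clock 0: start=9, rate=1.5, needs 24-9 = 15; ticks = ceil(15/1.5) = ceil(10.0000) = 10; reading at tick 10 = 9 + 1.5*10 = 24.0000
clock 1: start=5, rate=2.0, needs 24-5 = 19; ticks = ceil(19/2.0) = ceil(9.5000) = 10; reading at tick 10 = 5 + 2.0*10 = 25.0000
clock 2: start=7, rate=1.1, needs 24-7 = 17; ticks = ceil(17/1.1) = ceil(15.4545) = 16; reading at tick 16 = 7 + 1.1*16 = 24.6000
Minimum tick count = 10; winners = [0, 1]; smallest index = 0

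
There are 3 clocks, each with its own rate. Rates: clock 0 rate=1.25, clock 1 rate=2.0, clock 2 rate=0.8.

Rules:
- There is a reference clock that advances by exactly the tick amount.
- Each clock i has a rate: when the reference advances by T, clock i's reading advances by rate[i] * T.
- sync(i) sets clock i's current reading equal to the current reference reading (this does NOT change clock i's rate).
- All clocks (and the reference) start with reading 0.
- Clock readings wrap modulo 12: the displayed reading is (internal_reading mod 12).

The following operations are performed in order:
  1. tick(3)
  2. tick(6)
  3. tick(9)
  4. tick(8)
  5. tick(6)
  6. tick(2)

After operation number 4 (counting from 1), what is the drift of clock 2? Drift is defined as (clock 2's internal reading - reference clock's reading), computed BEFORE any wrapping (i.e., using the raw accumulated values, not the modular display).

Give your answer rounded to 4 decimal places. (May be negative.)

Answer: -5.2000

Derivation:
After op 1 tick(3): ref=3.0000 raw=[3.7500 6.0000 2.4000]
After op 2 tick(6): ref=9.0000 raw=[11.2500 18.0000 7.2000]
After op 3 tick(9): ref=18.0000 raw=[22.5000 36.0000 14.4000]
After op 4 tick(8): ref=26.0000 raw=[32.5000 52.0000 20.8000]
Drift of clock 2 after op 4: 20.8000 - 26.0000 = -5.2000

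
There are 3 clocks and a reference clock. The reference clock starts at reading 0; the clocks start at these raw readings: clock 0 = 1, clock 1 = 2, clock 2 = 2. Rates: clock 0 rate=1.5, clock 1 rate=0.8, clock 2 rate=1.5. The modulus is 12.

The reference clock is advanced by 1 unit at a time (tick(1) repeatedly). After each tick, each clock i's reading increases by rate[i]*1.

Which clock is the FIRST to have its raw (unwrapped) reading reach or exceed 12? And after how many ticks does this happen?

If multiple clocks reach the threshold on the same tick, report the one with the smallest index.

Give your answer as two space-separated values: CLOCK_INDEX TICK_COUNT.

clock 0: start=1, rate=1.5, needs 12-1 = 11; ticks = ceil(11/1.5) = ceil(7.3333) = 8; reading at tick 8 = 1 + 1.5*8 = 13.0000
clock 1: start=2, rate=0.8, needs 12-2 = 10; ticks = ceil(10/0.8) = ceil(12.5000) = 13; reading at tick 13 = 2 + 0.8*13 = 12.4000
clock 2: start=2, rate=1.5, needs 12-2 = 10; ticks = ceil(10/1.5) = ceil(6.6667) = 7; reading at tick 7 = 2 + 1.5*7 = 12.5000
Minimum tick count = 7; winners = [2]; smallest index = 2

Answer: 2 7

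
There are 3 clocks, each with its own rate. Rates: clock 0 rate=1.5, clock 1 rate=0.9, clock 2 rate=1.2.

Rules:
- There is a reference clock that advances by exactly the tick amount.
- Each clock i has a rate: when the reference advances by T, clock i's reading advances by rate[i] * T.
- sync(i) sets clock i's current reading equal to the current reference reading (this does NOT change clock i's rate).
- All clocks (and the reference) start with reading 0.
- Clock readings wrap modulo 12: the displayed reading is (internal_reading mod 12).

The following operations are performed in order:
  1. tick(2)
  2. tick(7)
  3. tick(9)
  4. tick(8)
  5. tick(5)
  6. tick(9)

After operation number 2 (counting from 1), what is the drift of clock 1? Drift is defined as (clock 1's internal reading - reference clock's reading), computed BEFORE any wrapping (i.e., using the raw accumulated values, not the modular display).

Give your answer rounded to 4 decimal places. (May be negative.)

After op 1 tick(2): ref=2.0000 raw=[3.0000 1.8000 2.4000]
After op 2 tick(7): ref=9.0000 raw=[13.5000 8.1000 10.8000]
Drift of clock 1 after op 2: 8.1000 - 9.0000 = -0.9000

Answer: -0.9000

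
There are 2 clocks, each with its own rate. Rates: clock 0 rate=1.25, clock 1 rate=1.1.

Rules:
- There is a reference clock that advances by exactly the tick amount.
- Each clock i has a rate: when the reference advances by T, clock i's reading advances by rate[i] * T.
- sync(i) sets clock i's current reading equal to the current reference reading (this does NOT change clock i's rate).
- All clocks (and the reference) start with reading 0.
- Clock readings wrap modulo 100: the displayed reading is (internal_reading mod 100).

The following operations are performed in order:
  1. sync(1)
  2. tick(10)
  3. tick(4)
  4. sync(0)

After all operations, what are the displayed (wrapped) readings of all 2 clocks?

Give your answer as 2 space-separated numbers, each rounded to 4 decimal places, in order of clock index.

After op 1 sync(1): ref=0.0000 raw=[0.0000 0.0000]
After op 2 tick(10): ref=10.0000 raw=[12.5000 11.0000]
After op 3 tick(4): ref=14.0000 raw=[17.5000 15.4000]
After op 4 sync(0): ref=14.0000 raw=[14.0000 15.4000]
Wrap final raw readings (mod 100): 14.0000 mod 100 = 14.0000; 15.4000 mod 100 = 15.4000

Answer: 14.0000 15.4000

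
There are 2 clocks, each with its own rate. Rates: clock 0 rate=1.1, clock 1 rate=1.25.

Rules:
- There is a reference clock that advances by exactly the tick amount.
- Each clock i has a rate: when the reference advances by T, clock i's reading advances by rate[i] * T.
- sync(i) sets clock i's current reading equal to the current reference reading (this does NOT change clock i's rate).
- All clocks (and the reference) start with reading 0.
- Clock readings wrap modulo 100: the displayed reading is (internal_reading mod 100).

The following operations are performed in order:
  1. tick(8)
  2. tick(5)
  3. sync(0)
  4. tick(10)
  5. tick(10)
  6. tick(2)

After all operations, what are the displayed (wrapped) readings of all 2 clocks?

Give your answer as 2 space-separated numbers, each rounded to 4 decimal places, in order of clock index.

After op 1 tick(8): ref=8.0000 raw=[8.8000 10.0000]
After op 2 tick(5): ref=13.0000 raw=[14.3000 16.2500]
After op 3 sync(0): ref=13.0000 raw=[13.0000 16.2500]
After op 4 tick(10): ref=23.0000 raw=[24.0000 28.7500]
After op 5 tick(10): ref=33.0000 raw=[35.0000 41.2500]
After op 6 tick(2): ref=35.0000 raw=[37.2000 43.7500]
Wrap final raw readings (mod 100): 37.2000 mod 100 = 37.2000; 43.7500 mod 100 = 43.7500

Answer: 37.2000 43.7500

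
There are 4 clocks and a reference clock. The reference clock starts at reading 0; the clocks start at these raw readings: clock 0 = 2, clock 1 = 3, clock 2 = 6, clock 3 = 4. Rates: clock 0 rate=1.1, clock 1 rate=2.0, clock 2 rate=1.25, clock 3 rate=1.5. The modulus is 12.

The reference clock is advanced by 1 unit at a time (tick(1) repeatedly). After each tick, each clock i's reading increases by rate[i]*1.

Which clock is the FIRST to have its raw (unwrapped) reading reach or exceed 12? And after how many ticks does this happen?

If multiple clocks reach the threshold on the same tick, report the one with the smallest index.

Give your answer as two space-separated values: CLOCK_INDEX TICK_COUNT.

clock 0: start=2, rate=1.1, needs 12-2 = 10; ticks = ceil(10/1.1) = ceil(9.0909) = 10; reading at tick 10 = 2 + 1.1*10 = 13.0000
clock 1: start=3, rate=2.0, needs 12-3 = 9; ticks = ceil(9/2.0) = ceil(4.5000) = 5; reading at tick 5 = 3 + 2.0*5 = 13.0000
clock 2: start=6, rate=1.25, needs 12-6 = 6; ticks = ceil(6/1.25) = ceil(4.8000) = 5; reading at tick 5 = 6 + 1.25*5 = 12.2500
clock 3: start=4, rate=1.5, needs 12-4 = 8; ticks = ceil(8/1.5) = ceil(5.3333) = 6; reading at tick 6 = 4 + 1.5*6 = 13.0000
Minimum tick count = 5; winners = [1, 2]; smallest index = 1

Answer: 1 5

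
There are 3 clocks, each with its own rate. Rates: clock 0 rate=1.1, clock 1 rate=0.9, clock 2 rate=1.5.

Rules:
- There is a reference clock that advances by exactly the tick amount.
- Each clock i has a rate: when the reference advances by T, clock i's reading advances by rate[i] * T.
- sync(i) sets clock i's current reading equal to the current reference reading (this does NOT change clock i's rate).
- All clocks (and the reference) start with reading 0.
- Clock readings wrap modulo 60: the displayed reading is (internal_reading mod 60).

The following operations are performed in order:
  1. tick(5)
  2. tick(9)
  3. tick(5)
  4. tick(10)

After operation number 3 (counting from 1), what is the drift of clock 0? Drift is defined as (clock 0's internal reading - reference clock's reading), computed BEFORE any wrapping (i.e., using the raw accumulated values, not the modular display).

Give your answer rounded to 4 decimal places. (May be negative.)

After op 1 tick(5): ref=5.0000 raw=[5.5000 4.5000 7.5000]
After op 2 tick(9): ref=14.0000 raw=[15.4000 12.6000 21.0000]
After op 3 tick(5): ref=19.0000 raw=[20.9000 17.1000 28.5000]
Drift of clock 0 after op 3: 20.9000 - 19.0000 = 1.9000

Answer: 1.9000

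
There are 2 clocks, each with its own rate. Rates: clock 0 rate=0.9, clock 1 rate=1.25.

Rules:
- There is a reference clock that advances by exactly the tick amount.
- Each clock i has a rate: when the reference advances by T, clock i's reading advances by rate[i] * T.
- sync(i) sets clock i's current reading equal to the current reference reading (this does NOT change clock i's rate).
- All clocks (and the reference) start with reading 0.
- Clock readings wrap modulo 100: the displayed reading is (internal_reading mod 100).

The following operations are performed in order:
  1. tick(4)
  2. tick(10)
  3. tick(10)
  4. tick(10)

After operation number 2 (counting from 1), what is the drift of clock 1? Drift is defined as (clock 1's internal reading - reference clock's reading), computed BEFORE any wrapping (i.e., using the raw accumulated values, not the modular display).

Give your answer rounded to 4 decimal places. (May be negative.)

Answer: 3.5000

Derivation:
After op 1 tick(4): ref=4.0000 raw=[3.6000 5.0000]
After op 2 tick(10): ref=14.0000 raw=[12.6000 17.5000]
Drift of clock 1 after op 2: 17.5000 - 14.0000 = 3.5000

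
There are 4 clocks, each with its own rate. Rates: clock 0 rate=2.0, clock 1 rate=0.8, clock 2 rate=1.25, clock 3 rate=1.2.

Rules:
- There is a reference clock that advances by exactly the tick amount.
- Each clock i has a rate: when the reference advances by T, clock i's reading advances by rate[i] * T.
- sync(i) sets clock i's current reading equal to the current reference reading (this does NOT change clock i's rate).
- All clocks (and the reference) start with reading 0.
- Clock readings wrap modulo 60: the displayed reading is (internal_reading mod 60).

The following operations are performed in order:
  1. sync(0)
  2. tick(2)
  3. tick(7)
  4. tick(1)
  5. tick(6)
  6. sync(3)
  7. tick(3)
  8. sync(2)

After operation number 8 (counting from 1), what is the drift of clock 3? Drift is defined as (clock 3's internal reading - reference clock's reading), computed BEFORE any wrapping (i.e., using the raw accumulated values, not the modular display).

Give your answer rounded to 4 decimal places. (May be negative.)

Answer: 0.6000

Derivation:
After op 1 sync(0): ref=0.0000 raw=[0.0000 0.0000 0.0000 0.0000]
After op 2 tick(2): ref=2.0000 raw=[4.0000 1.6000 2.5000 2.4000]
After op 3 tick(7): ref=9.0000 raw=[18.0000 7.2000 11.2500 10.8000]
After op 4 tick(1): ref=10.0000 raw=[20.0000 8.0000 12.5000 12.0000]
After op 5 tick(6): ref=16.0000 raw=[32.0000 12.8000 20.0000 19.2000]
After op 6 sync(3): ref=16.0000 raw=[32.0000 12.8000 20.0000 16.0000]
After op 7 tick(3): ref=19.0000 raw=[38.0000 15.2000 23.7500 19.6000]
After op 8 sync(2): ref=19.0000 raw=[38.0000 15.2000 19.0000 19.6000]
Drift of clock 3 after op 8: 19.6000 - 19.0000 = 0.6000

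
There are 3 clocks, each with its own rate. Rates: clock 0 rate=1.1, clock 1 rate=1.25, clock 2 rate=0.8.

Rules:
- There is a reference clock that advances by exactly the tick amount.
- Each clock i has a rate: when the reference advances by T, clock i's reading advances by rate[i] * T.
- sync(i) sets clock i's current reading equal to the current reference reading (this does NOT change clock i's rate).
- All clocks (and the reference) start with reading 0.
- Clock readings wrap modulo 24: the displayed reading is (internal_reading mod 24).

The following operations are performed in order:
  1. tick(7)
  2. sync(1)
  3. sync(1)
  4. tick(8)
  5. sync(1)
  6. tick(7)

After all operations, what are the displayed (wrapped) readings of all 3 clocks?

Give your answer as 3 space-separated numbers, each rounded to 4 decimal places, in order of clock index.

Answer: 0.2000 23.7500 17.6000

Derivation:
After op 1 tick(7): ref=7.0000 raw=[7.7000 8.7500 5.6000]
After op 2 sync(1): ref=7.0000 raw=[7.7000 7.0000 5.6000]
After op 3 sync(1): ref=7.0000 raw=[7.7000 7.0000 5.6000]
After op 4 tick(8): ref=15.0000 raw=[16.5000 17.0000 12.0000]
After op 5 sync(1): ref=15.0000 raw=[16.5000 15.0000 12.0000]
After op 6 tick(7): ref=22.0000 raw=[24.2000 23.7500 17.6000]
Wrap final raw readings (mod 24): 24.2000 mod 24 = 0.2000; 23.7500 mod 24 = 23.7500; 17.6000 mod 24 = 17.6000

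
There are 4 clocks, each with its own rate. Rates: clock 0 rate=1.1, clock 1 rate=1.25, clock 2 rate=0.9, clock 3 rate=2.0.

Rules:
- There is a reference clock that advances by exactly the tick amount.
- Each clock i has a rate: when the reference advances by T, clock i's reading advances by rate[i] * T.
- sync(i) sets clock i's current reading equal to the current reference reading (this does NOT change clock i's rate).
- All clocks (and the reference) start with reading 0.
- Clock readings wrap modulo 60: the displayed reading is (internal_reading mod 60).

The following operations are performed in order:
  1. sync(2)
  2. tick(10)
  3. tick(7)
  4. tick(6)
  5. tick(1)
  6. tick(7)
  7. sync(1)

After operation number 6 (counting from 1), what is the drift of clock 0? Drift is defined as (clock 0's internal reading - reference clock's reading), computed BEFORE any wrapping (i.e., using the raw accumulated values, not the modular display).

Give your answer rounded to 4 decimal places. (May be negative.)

After op 1 sync(2): ref=0.0000 raw=[0.0000 0.0000 0.0000 0.0000]
After op 2 tick(10): ref=10.0000 raw=[11.0000 12.5000 9.0000 20.0000]
After op 3 tick(7): ref=17.0000 raw=[18.7000 21.2500 15.3000 34.0000]
After op 4 tick(6): ref=23.0000 raw=[25.3000 28.7500 20.7000 46.0000]
After op 5 tick(1): ref=24.0000 raw=[26.4000 30.0000 21.6000 48.0000]
After op 6 tick(7): ref=31.0000 raw=[34.1000 38.7500 27.9000 62.0000]
Drift of clock 0 after op 6: 34.1000 - 31.0000 = 3.1000

Answer: 3.1000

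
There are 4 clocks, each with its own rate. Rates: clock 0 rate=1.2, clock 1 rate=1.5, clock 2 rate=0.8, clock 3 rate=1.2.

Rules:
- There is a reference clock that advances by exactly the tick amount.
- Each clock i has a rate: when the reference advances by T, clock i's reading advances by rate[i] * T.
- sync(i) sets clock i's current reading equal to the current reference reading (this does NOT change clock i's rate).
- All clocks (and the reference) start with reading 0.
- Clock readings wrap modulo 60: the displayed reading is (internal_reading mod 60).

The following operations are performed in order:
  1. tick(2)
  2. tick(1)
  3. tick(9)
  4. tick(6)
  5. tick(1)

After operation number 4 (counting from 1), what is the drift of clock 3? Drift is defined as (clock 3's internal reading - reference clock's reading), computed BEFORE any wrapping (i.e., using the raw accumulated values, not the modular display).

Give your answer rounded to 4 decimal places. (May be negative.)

After op 1 tick(2): ref=2.0000 raw=[2.4000 3.0000 1.6000 2.4000]
After op 2 tick(1): ref=3.0000 raw=[3.6000 4.5000 2.4000 3.6000]
After op 3 tick(9): ref=12.0000 raw=[14.4000 18.0000 9.6000 14.4000]
After op 4 tick(6): ref=18.0000 raw=[21.6000 27.0000 14.4000 21.6000]
Drift of clock 3 after op 4: 21.6000 - 18.0000 = 3.6000

Answer: 3.6000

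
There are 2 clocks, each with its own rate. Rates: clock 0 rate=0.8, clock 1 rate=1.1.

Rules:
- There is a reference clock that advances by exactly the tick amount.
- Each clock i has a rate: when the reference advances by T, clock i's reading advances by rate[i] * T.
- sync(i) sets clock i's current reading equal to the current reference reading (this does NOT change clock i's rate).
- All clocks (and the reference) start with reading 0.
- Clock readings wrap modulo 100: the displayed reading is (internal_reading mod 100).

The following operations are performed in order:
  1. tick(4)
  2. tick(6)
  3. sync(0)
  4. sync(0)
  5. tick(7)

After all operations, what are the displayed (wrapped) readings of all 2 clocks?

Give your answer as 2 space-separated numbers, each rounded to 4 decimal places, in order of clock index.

After op 1 tick(4): ref=4.0000 raw=[3.2000 4.4000]
After op 2 tick(6): ref=10.0000 raw=[8.0000 11.0000]
After op 3 sync(0): ref=10.0000 raw=[10.0000 11.0000]
After op 4 sync(0): ref=10.0000 raw=[10.0000 11.0000]
After op 5 tick(7): ref=17.0000 raw=[15.6000 18.7000]
Wrap final raw readings (mod 100): 15.6000 mod 100 = 15.6000; 18.7000 mod 100 = 18.7000

Answer: 15.6000 18.7000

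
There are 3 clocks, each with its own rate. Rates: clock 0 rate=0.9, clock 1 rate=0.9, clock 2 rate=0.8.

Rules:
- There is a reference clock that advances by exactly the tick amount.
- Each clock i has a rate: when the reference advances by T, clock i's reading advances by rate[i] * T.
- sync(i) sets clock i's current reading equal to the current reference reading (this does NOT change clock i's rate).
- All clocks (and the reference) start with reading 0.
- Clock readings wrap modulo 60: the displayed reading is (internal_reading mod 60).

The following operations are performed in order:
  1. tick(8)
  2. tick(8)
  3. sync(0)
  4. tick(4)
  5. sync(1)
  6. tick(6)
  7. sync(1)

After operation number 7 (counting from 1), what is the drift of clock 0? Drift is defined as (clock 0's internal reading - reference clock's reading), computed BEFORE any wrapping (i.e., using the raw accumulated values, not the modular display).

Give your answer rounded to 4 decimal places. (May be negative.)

After op 1 tick(8): ref=8.0000 raw=[7.2000 7.2000 6.4000]
After op 2 tick(8): ref=16.0000 raw=[14.4000 14.4000 12.8000]
After op 3 sync(0): ref=16.0000 raw=[16.0000 14.4000 12.8000]
After op 4 tick(4): ref=20.0000 raw=[19.6000 18.0000 16.0000]
After op 5 sync(1): ref=20.0000 raw=[19.6000 20.0000 16.0000]
After op 6 tick(6): ref=26.0000 raw=[25.0000 25.4000 20.8000]
After op 7 sync(1): ref=26.0000 raw=[25.0000 26.0000 20.8000]
Drift of clock 0 after op 7: 25.0000 - 26.0000 = -1.0000

Answer: -1.0000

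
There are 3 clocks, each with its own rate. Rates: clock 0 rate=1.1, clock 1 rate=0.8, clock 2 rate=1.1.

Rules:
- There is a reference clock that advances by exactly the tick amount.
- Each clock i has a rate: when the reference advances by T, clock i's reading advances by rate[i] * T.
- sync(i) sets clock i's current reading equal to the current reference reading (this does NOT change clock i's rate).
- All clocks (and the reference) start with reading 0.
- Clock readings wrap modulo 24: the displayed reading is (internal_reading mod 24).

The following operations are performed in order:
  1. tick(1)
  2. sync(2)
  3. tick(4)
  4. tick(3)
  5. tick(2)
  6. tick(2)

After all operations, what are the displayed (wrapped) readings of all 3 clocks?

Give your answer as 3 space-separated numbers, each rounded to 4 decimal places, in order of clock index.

Answer: 13.2000 9.6000 13.1000

Derivation:
After op 1 tick(1): ref=1.0000 raw=[1.1000 0.8000 1.1000]
After op 2 sync(2): ref=1.0000 raw=[1.1000 0.8000 1.0000]
After op 3 tick(4): ref=5.0000 raw=[5.5000 4.0000 5.4000]
After op 4 tick(3): ref=8.0000 raw=[8.8000 6.4000 8.7000]
After op 5 tick(2): ref=10.0000 raw=[11.0000 8.0000 10.9000]
After op 6 tick(2): ref=12.0000 raw=[13.2000 9.6000 13.1000]
Wrap final raw readings (mod 24): 13.2000 mod 24 = 13.2000; 9.6000 mod 24 = 9.6000; 13.1000 mod 24 = 13.1000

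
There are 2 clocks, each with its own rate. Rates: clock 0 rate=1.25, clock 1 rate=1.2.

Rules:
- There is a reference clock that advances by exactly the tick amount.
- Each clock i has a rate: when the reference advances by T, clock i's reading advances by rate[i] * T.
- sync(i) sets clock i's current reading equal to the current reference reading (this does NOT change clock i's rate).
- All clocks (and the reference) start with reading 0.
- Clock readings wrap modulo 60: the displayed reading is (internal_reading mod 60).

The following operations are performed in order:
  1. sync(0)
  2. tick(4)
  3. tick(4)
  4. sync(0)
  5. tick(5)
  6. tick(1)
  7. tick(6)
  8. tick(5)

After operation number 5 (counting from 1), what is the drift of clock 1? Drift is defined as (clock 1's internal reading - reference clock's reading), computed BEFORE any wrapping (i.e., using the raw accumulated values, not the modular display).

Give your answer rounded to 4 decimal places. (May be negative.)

Answer: 2.6000

Derivation:
After op 1 sync(0): ref=0.0000 raw=[0.0000 0.0000]
After op 2 tick(4): ref=4.0000 raw=[5.0000 4.8000]
After op 3 tick(4): ref=8.0000 raw=[10.0000 9.6000]
After op 4 sync(0): ref=8.0000 raw=[8.0000 9.6000]
After op 5 tick(5): ref=13.0000 raw=[14.2500 15.6000]
Drift of clock 1 after op 5: 15.6000 - 13.0000 = 2.6000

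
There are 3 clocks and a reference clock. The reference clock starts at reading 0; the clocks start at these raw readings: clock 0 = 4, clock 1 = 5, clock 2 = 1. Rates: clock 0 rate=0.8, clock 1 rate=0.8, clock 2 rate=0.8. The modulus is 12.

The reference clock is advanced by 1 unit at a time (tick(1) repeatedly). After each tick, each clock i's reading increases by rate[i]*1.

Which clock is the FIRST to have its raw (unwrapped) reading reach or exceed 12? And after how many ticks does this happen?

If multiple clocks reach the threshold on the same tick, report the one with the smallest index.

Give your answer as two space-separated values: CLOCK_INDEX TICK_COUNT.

Answer: 1 9

Derivation:
clock 0: start=4, rate=0.8, needs 12-4 = 8; ticks = ceil(8/0.8) = ceil(10.0000) = 10; reading at tick 10 = 4 + 0.8*10 = 12.0000
clock 1: start=5, rate=0.8, needs 12-5 = 7; ticks = ceil(7/0.8) = ceil(8.7500) = 9; reading at tick 9 = 5 + 0.8*9 = 12.2000
clock 2: start=1, rate=0.8, needs 12-1 = 11; ticks = ceil(11/0.8) = ceil(13.7500) = 14; reading at tick 14 = 1 + 0.8*14 = 12.2000
Minimum tick count = 9; winners = [1]; smallest index = 1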